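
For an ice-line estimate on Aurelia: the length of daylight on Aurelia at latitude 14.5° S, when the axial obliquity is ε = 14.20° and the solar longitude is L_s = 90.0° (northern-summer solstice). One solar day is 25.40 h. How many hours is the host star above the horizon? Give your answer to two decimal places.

Solar declination: sin δ = sin ε · sin L_s = sin 14.20° × sin 90.0° = 0.24531, so δ = +14.200°.
cos h₀ = −tan ϕ · tan δ = −tan(-14.5°) × tan(+14.200°) = 0.0654, so h₀ = 1.5053 rad = 86.25°.
Daylight = 2h₀/(2π) × 25.40 h = (1.5053/π) × 25.40 = 12.17 h.

12.17 h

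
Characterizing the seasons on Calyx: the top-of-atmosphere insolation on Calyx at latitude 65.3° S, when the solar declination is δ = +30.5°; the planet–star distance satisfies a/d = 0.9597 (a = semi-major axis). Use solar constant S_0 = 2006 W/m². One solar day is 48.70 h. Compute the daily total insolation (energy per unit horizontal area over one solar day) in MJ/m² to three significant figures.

0.00 MJ/m²

cos h₀ = −tan(-65.3°) tan(+30.500°) = 1.2807 ≥ 1 ⇒ polar night, h₀ = 0 and Q̄ = 0.
Inverse-square distance factor (a/d)² = 0.9597² = 0.921024.
Daily total = Q̄ × 48.70 h × 3600 s/h = 0.00 MJ/m².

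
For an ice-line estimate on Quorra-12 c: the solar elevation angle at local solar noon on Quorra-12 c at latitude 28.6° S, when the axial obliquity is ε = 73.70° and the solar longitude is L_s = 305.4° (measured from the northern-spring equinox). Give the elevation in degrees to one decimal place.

67.1°

Solar declination: sin δ = sin ε · sin L_s = sin 73.70° × sin 305.4° = -0.78236, so δ = -51.478°.
At local noon the hour angle is zero, so the zenith angle equals |ϕ − δ| = |-28.6° − (-51.478°)| = 22.878°.
Elevation = 90° − 22.878° = 67.1°.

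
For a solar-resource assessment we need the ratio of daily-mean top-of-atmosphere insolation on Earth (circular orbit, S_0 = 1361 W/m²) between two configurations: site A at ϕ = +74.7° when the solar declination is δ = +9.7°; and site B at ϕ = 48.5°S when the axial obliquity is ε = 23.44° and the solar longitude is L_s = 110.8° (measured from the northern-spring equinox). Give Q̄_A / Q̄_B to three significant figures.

— Configuration A (ϕ=+74.7°):
cos h₀ = −tan(+74.7°) tan(+9.700°) = -0.6248, h₀ = 2.2457 rad.
Bracket: h₀ sin ϕ sin δ + cos ϕ cos δ sin h₀ = 2.2457×0.96456×0.16849 + 0.26387×0.98570×0.78076 = 0.364968 + 0.203073 = 0.568041.
Q̄ = (S_0/π) × [bracket] = (1361/π) × 0.568041 = 246.09 W/m².
— Configuration B (ϕ=-48.5°):
Solar declination: sin δ = sin ε · sin L_s = sin 23.44° × sin 110.8° = 0.37186, so δ = +21.831°.
cos h₀ = −tan(-48.5°) tan(+21.831°) = 0.4528, h₀ = 1.1009 rad.
Bracket: h₀ sin ϕ sin δ + cos ϕ cos δ sin h₀ = 1.1009×-0.74896×0.37186 + 0.66262×0.92829×0.89162 = -0.306610 + 0.548439 = 0.241829.
Q̄ = (S_0/π) × [bracket] = (1361/π) × 0.241829 = 104.77 W/m².
Ratio Q̄_A / Q̄_B = 246.09 / 104.77 = 2.349.

Q̄_A / Q̄_B ≈ 2.35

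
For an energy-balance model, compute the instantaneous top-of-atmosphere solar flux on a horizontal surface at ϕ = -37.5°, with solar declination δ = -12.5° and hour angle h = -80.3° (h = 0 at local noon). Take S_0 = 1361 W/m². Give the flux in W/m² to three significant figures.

357 W/m²

cos θ_z = sin ϕ sin δ + cos ϕ cos δ cos h = 0.131760 + 0.130503 = 0.262263.
Flux = S_0 · cos θ_z = 1361 × 0.262263 = 356.9 W/m².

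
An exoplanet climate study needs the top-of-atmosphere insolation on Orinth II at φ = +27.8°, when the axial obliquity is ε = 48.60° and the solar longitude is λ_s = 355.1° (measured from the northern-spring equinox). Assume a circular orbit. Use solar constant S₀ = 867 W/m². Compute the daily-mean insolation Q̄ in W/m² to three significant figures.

Q̄ ≈ 231 W/m²

Solar declination: sin δ = sin ε · sin λ_s = sin 48.60° × sin 355.1° = -0.06407, so δ = -3.674°.
cos H₀ = −tan(+27.8°) tan(-3.674°) = 0.0339, H₀ = 1.5369 rad.
Bracket: H₀ sin φ sin δ + cos φ cos δ sin H₀ = 1.5369×0.46639×-0.06407 + 0.88458×0.99795×0.99943 = -0.045925 + 0.882263 = 0.836338.
Q̄ = (S₀/π) × [bracket] = (867/π) × 0.836338 = 230.8 W/m².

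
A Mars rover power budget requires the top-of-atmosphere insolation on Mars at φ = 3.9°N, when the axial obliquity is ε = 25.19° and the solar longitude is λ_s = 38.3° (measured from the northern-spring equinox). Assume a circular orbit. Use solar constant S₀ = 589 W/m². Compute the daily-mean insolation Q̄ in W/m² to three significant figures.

Solar declination: sin δ = sin ε · sin λ_s = sin 25.19° × sin 38.3° = 0.26379, so δ = +15.295°.
cos H₀ = −tan(+3.9°) tan(+15.295°) = -0.0186, H₀ = 1.5894 rad.
Bracket: H₀ sin φ sin δ + cos φ cos δ sin H₀ = 1.5894×0.06802×0.26379 + 0.99768×0.96458×0.99983 = 0.028519 + 0.962179 = 0.990698.
Q̄ = (S₀/π) × [bracket] = (589/π) × 0.990698 = 185.7 W/m².

Q̄ ≈ 186 W/m²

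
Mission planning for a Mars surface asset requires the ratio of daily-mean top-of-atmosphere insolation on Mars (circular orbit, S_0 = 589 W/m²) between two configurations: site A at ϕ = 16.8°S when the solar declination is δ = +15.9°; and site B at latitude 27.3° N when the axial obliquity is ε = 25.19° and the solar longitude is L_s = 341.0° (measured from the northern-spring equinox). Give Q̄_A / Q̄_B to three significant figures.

Q̄_A / Q̄_B ≈ 1.02

— Configuration A (ϕ=-16.8°):
cos h₀ = −tan(-16.8°) tan(+15.900°) = 0.0860, h₀ = 1.4847 rad.
Bracket: h₀ sin ϕ sin δ + cos ϕ cos δ sin h₀ = 1.4847×-0.28903×0.27396 + 0.95732×0.96174×0.99629 = -0.117562 + 0.917277 = 0.799715.
Q̄ = (S_0/π) × [bracket] = (589/π) × 0.799715 = 149.93 W/m².
— Configuration B (ϕ=+27.3°):
Solar declination: sin δ = sin ε · sin L_s = sin 25.19° × sin 341.0° = -0.13857, so δ = -7.965°.
cos h₀ = −tan(+27.3°) tan(-7.965°) = 0.0722, h₀ = 1.4985 rad.
Bracket: h₀ sin ϕ sin δ + cos ϕ cos δ sin h₀ = 1.4985×0.45865×-0.13857 + 0.88862×0.99035×0.99739 = -0.095237 + 0.877748 = 0.782511.
Q̄ = (S_0/π) × [bracket] = (589/π) × 0.782511 = 146.71 W/m².
Ratio Q̄_A / Q̄_B = 149.93 / 146.71 = 1.022.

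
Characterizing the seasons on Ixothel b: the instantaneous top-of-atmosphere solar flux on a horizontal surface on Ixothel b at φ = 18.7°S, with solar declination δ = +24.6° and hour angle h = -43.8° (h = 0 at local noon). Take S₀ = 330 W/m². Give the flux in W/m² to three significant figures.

161 W/m²

cos θ_z = sin φ sin δ + cos φ cos δ cos h = -0.133465 + 0.621607 = 0.488142.
Flux = S₀ · cos θ_z = 330 × 0.488142 = 161.1 W/m².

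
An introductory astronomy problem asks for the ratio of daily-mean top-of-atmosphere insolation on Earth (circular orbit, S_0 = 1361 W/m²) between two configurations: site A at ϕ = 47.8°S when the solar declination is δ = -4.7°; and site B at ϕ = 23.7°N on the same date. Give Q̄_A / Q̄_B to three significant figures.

Q̄_A / Q̄_B ≈ 0.891

— Configuration A (ϕ=-47.8°):
cos h₀ = −tan(-47.8°) tan(-4.700°) = -0.0907, h₀ = 1.6616 rad.
Bracket: h₀ sin ϕ sin δ + cos ϕ cos δ sin h₀ = 1.6616×-0.74080×-0.08194 + 0.67172×0.99664×0.99588 = 0.100861 + 0.666705 = 0.767566.
Q̄ = (S_0/π) × [bracket] = (1361/π) × 0.767566 = 332.52 W/m².
— Configuration B (ϕ=+23.7°):
cos h₀ = −tan(+23.7°) tan(-4.700°) = 0.0361, h₀ = 1.5347 rad.
Bracket: h₀ sin ϕ sin δ + cos ϕ cos δ sin h₀ = 1.5347×0.40195×-0.08194 + 0.91566×0.99664×0.99935 = -0.050547 + 0.911990 = 0.861443.
Q̄ = (S_0/π) × [bracket] = (1361/π) × 0.861443 = 373.19 W/m².
Ratio Q̄_A / Q̄_B = 332.52 / 373.19 = 0.8910.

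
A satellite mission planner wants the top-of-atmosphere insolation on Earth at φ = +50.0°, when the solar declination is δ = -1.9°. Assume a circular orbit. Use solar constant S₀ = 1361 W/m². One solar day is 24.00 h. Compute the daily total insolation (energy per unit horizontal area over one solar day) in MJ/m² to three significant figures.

22.6 MJ/m²

cos H₀ = −tan(+50.0°) tan(-1.900°) = 0.0395, H₀ = 1.5313 rad.
Bracket: H₀ sin φ sin δ + cos φ cos δ sin H₀ = 1.5313×0.76604×-0.03316 + 0.64279×0.99945×0.99922 = -0.038898 + 0.641935 = 0.603037.
Q̄ = (S₀/π) × [bracket] = (1361/π) × 0.603037 = 261.25 W/m².
Daily total = Q̄ × 24.00 h × 3600 s/h = 261.25 × 24.00 × 3600 / 10⁶ = 22.57 MJ/m².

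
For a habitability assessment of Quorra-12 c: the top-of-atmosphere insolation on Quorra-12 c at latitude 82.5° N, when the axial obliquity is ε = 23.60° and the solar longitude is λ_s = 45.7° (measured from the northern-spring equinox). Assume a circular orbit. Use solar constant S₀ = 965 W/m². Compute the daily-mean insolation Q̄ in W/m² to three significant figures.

Q̄ ≈ 274 W/m²

Solar declination: sin δ = sin ε · sin λ_s = sin 23.60° × sin 45.7° = 0.28653, so δ = +16.650°.
cos H₀ = −tan(+82.5°) tan(+16.650°) = -2.2716 ≤ −1 ⇒ polar day, H₀ = π.
Bracket: H₀ sin φ sin δ + cos φ cos δ sin H₀ = 3.1416×0.99144×0.28653 + 0.13053×0.95807×0.00000 = 0.892457 + 0.000000 = 0.892457.
Q̄ = (S₀/π) × [bracket] = (965/π) × 0.892457 = 274.1 W/m².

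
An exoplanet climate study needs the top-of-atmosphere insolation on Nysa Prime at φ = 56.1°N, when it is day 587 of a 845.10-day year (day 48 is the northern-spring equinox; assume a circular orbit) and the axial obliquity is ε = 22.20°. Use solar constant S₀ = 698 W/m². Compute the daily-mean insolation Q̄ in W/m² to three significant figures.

Solar longitude: λ_s = 360° × (587 − 48)/845.10 = 229.606°.
sin δ = sin 22.20° × sin 229.606° = -0.28777, so δ = -16.724°.
cos H₀ = −tan(+56.1°) tan(-16.724°) = 0.4472, H₀ = 1.1072 rad.
Bracket: H₀ sin φ sin δ + cos φ cos δ sin H₀ = 1.1072×0.83001×-0.28777 + 0.55775×0.95770×0.89446 = -0.264457 + 0.477782 = 0.213325.
Q̄ = (S₀/π) × [bracket] = (698/π) × 0.213325 = 47.40 W/m².

Q̄ ≈ 47.4 W/m²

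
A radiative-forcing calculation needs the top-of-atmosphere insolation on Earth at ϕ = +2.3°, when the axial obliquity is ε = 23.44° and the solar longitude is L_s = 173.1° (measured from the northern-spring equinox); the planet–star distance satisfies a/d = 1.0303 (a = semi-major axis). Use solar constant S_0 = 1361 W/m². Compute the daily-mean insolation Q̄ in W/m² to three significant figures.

Q̄ ≈ 460 W/m²

Solar declination: sin δ = sin ε · sin L_s = sin 23.44° × sin 173.1° = 0.04779, so δ = +2.739°.
cos h₀ = −tan(+2.3°) tan(+2.739°) = -0.0019, h₀ = 1.5727 rad.
Bracket: h₀ sin ϕ sin δ + cos ϕ cos δ sin h₀ = 1.5727×0.04013×0.04779 + 0.99919×0.99886×1.00000 = 0.003016 + 0.998051 = 1.001067.
Inverse-square distance factor (a/d)² = 1.0303² = 1.061518.
Q̄ = (S_0/π) × 1.061518 × [bracket] = (1361/π) × 1.061518 × 1.001067 = 460.4 W/m².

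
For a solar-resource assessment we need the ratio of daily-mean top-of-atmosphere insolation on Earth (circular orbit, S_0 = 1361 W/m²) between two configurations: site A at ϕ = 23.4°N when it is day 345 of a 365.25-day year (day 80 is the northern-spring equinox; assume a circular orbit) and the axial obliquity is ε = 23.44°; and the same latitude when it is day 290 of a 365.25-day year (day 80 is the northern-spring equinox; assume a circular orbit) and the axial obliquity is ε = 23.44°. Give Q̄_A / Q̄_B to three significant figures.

— Configuration A (ϕ=+23.4°):
Solar longitude: L_s = 360° × (345 − 80)/365.25 = 261.191°.
sin δ = sin 23.44° × sin 261.191° = -0.39310, so δ = -23.147°.
cos h₀ = −tan(+23.4°) tan(-23.147°) = 0.1850, h₀ = 1.3847 rad.
Bracket: h₀ sin ϕ sin δ + cos ϕ cos δ sin h₀ = 1.3847×0.39715×-0.39310 + 0.91775×0.91950×0.98274 = -0.216179 + 0.829306 = 0.613127.
Q̄ = (S_0/π) × [bracket] = (1361/π) × 0.613127 = 265.62 W/m².
— Configuration B (ϕ=+23.4°):
Solar longitude: L_s = 360° × (290 − 80)/365.25 = 206.982°.
sin δ = sin 23.44° × sin 206.982° = -0.18048, so δ = -10.398°.
cos h₀ = −tan(+23.4°) tan(-10.398°) = 0.0794, h₀ = 1.4913 rad.
Bracket: h₀ sin ϕ sin δ + cos ϕ cos δ sin h₀ = 1.4913×0.39715×-0.18048 + 0.91775×0.98358×0.99684 = -0.106893 + 0.899828 = 0.792935.
Q̄ = (S_0/π) × [bracket] = (1361/π) × 0.792935 = 343.52 W/m².
Ratio Q̄_A / Q̄_B = 265.62 / 343.52 = 0.7732.

Q̄_A / Q̄_B ≈ 0.773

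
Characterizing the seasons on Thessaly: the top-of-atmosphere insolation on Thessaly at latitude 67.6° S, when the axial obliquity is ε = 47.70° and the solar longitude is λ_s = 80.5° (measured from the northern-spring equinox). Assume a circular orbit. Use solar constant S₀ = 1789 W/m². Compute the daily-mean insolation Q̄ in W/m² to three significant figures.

Q̄ ≈ 0.00 W/m²

Solar declination: sin δ = sin ε · sin λ_s = sin 47.70° × sin 80.5° = 0.72949, so δ = +46.843°.
cos H₀ = −tan(-67.6°) tan(+46.843°) = 2.5876 ≥ 1 ⇒ polar night, H₀ = 0 and Q̄ = 0.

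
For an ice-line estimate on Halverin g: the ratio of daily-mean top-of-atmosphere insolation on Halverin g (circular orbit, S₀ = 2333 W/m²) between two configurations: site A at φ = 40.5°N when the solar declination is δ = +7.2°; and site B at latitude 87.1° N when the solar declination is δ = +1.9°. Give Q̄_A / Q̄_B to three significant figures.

— Configuration A (φ=+40.5°):
cos H₀ = −tan(+40.5°) tan(+7.200°) = -0.1079, H₀ = 1.6789 rad.
Bracket: H₀ sin φ sin δ + cos φ cos δ sin H₀ = 1.6789×0.64945×0.12533 + 0.76041×0.99211×0.99416 = 0.136655 + 0.750005 = 0.886660.
Q̄ = (S₀/π) × [bracket] = (2333/π) × 0.886660 = 658.45 W/m².
— Configuration B (φ=+87.1°):
cos H₀ = −tan(+87.1°) tan(+1.900°) = -0.6549, H₀ = 2.2848 rad.
Bracket: H₀ sin φ sin δ + cos φ cos δ sin H₀ = 2.2848×0.99872×0.03316 + 0.05059×0.99945×0.75576 = 0.075667 + 0.038213 = 0.113880.
Q̄ = (S₀/π) × [bracket] = (2333/π) × 0.113880 = 84.569 W/m².
Ratio Q̄_A / Q̄_B = 658.45 / 84.569 = 7.786.

Q̄_A / Q̄_B ≈ 7.79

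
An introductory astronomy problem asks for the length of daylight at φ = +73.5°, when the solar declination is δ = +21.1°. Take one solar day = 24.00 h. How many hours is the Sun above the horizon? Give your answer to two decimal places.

24.00 h

Sunrise equation: cos H₀ = −tan φ · tan δ = -1.3027 ≤ −1, so the Sun never sets (polar day) and H₀ = π.
Daylight = 2H₀/(2π) × 24.00 h = (3.1416/π) × 24.00 = 24.00 h.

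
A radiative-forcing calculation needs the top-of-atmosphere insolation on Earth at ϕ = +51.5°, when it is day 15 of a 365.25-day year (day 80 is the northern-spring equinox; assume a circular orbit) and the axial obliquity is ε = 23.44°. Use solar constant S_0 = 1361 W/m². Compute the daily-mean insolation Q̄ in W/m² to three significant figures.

Solar longitude: L_s = 360° × (15 − 80)/365.25 = -64.066°, i.e. -64.066° + 360° = 295.934°.
sin δ = sin 23.44° × sin 295.934° = -0.35773, so δ = -20.961°.
cos h₀ = −tan(+51.5°) tan(-20.961°) = 0.4816, h₀ = 1.0683 rad.
Bracket: h₀ sin ϕ sin δ + cos ϕ cos δ sin h₀ = 1.0683×0.78261×-0.35773 + 0.62251×0.93383×0.87639 = -0.299085 + 0.509462 = 0.210377.
Q̄ = (S_0/π) × [bracket] = (1361/π) × 0.210377 = 91.14 W/m².

Q̄ ≈ 91.1 W/m²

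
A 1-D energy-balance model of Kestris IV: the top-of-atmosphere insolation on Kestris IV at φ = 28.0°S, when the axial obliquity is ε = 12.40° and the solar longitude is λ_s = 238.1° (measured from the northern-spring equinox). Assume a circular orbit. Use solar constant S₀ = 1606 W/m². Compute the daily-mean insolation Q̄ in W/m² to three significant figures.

Solar declination: sin δ = sin ε · sin λ_s = sin 12.40° × sin 238.1° = -0.18230, so δ = -10.504°.
cos H₀ = −tan(-28.0°) tan(-10.504°) = -0.0986, H₀ = 1.6695 rad.
Bracket: H₀ sin φ sin δ + cos φ cos δ sin H₀ = 1.6695×-0.46947×-0.18230 + 0.88295×0.98324×0.99513 = 0.142883 + 0.863924 = 1.006807.
Q̄ = (S₀/π) × [bracket] = (1606/π) × 1.006807 = 514.7 W/m².

Q̄ ≈ 515 W/m²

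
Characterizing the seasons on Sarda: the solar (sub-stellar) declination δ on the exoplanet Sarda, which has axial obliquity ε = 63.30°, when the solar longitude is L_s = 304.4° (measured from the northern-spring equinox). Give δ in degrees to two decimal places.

sin δ = sin ε · sin L_s = sin 63.30° × sin 304.4° = -0.737133.
δ = arcsin(-0.737133) = -47.49°.

δ = -47.49°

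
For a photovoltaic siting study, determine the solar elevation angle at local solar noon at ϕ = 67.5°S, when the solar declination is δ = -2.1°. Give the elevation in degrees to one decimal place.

24.6°

At local noon the hour angle is zero, so the zenith angle equals |ϕ − δ| = |-67.5° − (-2.100°)| = 65.400°.
Elevation = 90° − 65.400° = 24.6°.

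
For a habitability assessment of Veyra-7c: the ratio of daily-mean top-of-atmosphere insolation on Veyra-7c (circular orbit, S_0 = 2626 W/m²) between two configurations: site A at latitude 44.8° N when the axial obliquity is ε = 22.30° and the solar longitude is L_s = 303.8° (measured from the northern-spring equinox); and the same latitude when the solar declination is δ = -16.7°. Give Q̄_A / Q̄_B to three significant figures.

Q̄_A / Q̄_B ≈ 0.922

— Configuration A (ϕ=+44.8°):
Solar declination: sin δ = sin ε · sin L_s = sin 22.30° × sin 303.8° = -0.31532, so δ = -18.380°.
cos h₀ = −tan(+44.8°) tan(-18.380°) = 0.3300, h₀ = 1.2345 rad.
Bracket: h₀ sin ϕ sin δ + cos ϕ cos δ sin h₀ = 1.2345×0.70463×-0.31532 + 0.70957×0.94898×0.94399 = -0.274286 + 0.635652 = 0.361366.
Q̄ = (S_0/π) × [bracket] = (2626/π) × 0.361366 = 302.06 W/m².
— Configuration B (ϕ=+44.8°):
cos h₀ = −tan(+44.8°) tan(-16.700°) = 0.2979, h₀ = 1.2683 rad.
Bracket: h₀ sin ϕ sin δ + cos ϕ cos δ sin h₀ = 1.2683×0.70463×-0.28736 + 0.70957×0.95782×0.95459 = -0.256809 + 0.648778 = 0.391969.
Q̄ = (S_0/π) × [bracket] = (2626/π) × 0.391969 = 327.64 W/m².
Ratio Q̄_A / Q̄_B = 302.06 / 327.64 = 0.9219.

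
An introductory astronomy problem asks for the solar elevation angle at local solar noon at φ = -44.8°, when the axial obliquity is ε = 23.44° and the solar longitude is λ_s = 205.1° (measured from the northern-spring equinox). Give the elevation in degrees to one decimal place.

Solar declination: sin δ = sin ε · sin λ_s = sin 23.44° × sin 205.1° = -0.16874, so δ = -9.715°.
At local noon the hour angle is zero, so the zenith angle equals |φ − δ| = |-44.8° − (-9.715°)| = 35.085°.
Elevation = 90° − 35.085° = 54.9°.

54.9°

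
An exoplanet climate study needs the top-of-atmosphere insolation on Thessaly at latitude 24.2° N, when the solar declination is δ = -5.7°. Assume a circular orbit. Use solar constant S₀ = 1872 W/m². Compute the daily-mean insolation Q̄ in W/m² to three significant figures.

Q̄ ≈ 503 W/m²

cos H₀ = −tan(+24.2°) tan(-5.700°) = 0.0449, H₀ = 1.5259 rad.
Bracket: H₀ sin φ sin δ + cos φ cos δ sin H₀ = 1.5259×0.40992×-0.09932 + 0.91212×0.99506×0.99899 = -0.062124 + 0.906697 = 0.844573.
Q̄ = (S₀/π) × [bracket] = (1872/π) × 0.844573 = 503.3 W/m².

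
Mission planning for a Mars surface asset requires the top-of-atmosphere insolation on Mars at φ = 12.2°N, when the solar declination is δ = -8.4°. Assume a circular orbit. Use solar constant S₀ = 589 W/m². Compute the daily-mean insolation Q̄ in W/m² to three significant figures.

cos H₀ = −tan(+12.2°) tan(-8.400°) = 0.0319, H₀ = 1.5389 rad.
Bracket: H₀ sin φ sin δ + cos φ cos δ sin H₀ = 1.5389×0.21132×-0.14608 + 0.97742×0.98927×0.99949 = -0.047505 + 0.966439 = 0.918934.
Q̄ = (S₀/π) × [bracket] = (589/π) × 0.918934 = 172.3 W/m².

Q̄ ≈ 172 W/m²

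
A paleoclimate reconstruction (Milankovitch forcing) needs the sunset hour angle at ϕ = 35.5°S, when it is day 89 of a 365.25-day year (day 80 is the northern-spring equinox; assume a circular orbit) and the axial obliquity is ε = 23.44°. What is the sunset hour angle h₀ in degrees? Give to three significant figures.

h₀ = 87.5°

Solar longitude: L_s = 360° × (89 − 80)/365.25 = 8.871°.
sin δ = sin 23.44° × sin 8.871° = 0.06134, so δ = +3.517°.
cos h₀ = −tan ϕ · tan δ = −tan(-35.5°) × tan(+3.517°) = 0.0438, so h₀ = 1.5269 rad = 87.49°.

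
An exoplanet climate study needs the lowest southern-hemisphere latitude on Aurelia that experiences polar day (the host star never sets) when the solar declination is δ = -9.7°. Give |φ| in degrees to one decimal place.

|φ| = 80.3°

Polar day requires cos H₀ = −tan φ tan δ ≤ −1, i.e. tan φ tan δ ≥ 1.
The boundary is |tan φ| · |tan δ| = 1, so |φ| = 90° − |δ| = 90° − 9.7° = 80.3° in the southern hemisphere.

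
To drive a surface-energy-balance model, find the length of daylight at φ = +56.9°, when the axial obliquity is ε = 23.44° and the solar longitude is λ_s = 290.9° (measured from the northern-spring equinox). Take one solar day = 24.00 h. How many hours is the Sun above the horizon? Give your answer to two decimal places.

6.95 h

Solar declination: sin δ = sin ε · sin λ_s = sin 23.44° × sin 290.9° = -0.37162, so δ = -21.815°.
cos H₀ = −tan φ · tan δ = −tan(+56.9°) × tan(-21.815°) = 0.6140, so H₀ = 0.9096 rad = 52.12°.
Daylight = 2H₀/(2π) × 24.00 h = (0.9096/π) × 24.00 = 6.95 h.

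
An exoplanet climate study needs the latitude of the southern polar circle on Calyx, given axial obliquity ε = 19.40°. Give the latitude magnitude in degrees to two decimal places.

70.60°

The polar circle is the lowest latitude that experiences at least one full rotation of continuous darkness at the northern-summer solstice; it lies at |φ| = 90° − ε = 90° − 19.40° = 70.60°.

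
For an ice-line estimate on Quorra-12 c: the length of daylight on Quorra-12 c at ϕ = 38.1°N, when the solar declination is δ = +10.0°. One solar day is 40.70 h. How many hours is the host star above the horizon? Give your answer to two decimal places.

cos h₀ = −tan ϕ · tan δ = −tan(+38.1°) × tan(+10.000°) = -0.1383, so h₀ = 1.7095 rad = 97.95°.
Daylight = 2h₀/(2π) × 40.70 h = (1.7095/π) × 40.70 = 22.15 h.

22.15 h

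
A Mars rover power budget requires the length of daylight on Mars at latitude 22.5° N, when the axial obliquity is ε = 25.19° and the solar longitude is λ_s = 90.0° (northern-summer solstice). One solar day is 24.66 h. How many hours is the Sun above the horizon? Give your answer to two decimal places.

Solar declination: sin δ = sin ε · sin λ_s = sin 25.19° × sin 90.0° = 0.42562, so δ = +25.190°.
cos H₀ = −tan φ · tan δ = −tan(+22.5°) × tan(+25.190°) = -0.1948, so H₀ = 1.7669 rad = 101.23°.
Daylight = 2H₀/(2π) × 24.66 h = (1.7669/π) × 24.66 = 13.87 h.

13.87 h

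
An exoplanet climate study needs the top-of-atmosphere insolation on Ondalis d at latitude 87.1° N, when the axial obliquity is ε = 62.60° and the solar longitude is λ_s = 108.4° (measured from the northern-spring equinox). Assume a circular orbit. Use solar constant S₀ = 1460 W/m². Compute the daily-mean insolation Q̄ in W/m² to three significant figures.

Solar declination: sin δ = sin ε · sin λ_s = sin 62.60° × sin 108.4° = 0.84243, so δ = +57.397°.
cos H₀ = −tan(+87.1°) tan(+57.397°) = -30.8638 ≤ −1 ⇒ polar day, H₀ = π.
Bracket: H₀ sin φ sin δ + cos φ cos δ sin H₀ = 3.1416×0.99872×0.84243 + 0.05059×0.53881×0.00000 = 2.643190 + 0.000000 = 2.643190.
Q̄ = (S₀/π) × [bracket] = (1460/π) × 2.643190 = 1228 W/m².

Q̄ ≈ 1.23e+03 W/m²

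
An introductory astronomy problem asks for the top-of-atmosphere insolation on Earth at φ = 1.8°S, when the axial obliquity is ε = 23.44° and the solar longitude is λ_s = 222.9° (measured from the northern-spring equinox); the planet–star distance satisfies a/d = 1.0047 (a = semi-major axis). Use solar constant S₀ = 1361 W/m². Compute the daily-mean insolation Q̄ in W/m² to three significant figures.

Q̄ ≈ 427 W/m²

Solar declination: sin δ = sin ε · sin λ_s = sin 23.44° × sin 222.9° = -0.27078, so δ = -15.711°.
cos H₀ = −tan(-1.8°) tan(-15.711°) = -0.0088, H₀ = 1.5796 rad.
Bracket: H₀ sin φ sin δ + cos φ cos δ sin H₀ = 1.5796×-0.03141×-0.27078 + 0.99951×0.96264×0.99996 = 0.013435 + 0.962130 = 0.975565.
Inverse-square distance factor (a/d)² = 1.0047² = 1.009422.
Q̄ = (S₀/π) × 1.009422 × [bracket] = (1361/π) × 1.009422 × 0.975565 = 426.6 W/m².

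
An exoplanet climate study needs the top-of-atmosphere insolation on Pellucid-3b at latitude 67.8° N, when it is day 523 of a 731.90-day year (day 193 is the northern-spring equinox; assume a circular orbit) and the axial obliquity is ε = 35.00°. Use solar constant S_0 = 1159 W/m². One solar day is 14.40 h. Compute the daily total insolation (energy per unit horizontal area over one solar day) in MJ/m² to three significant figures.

Solar longitude: L_s = 360° × (523 − 193)/731.90 = 162.317°.
sin δ = sin 35.00° × sin 162.317° = 0.17422, so δ = +10.033°.
cos h₀ = −tan(+67.8°) tan(+10.033°) = -0.4335, h₀ = 2.0192 rad.
Bracket: h₀ sin ϕ sin δ + cos ϕ cos δ sin h₀ = 2.0192×0.92587×0.17422 + 0.37784×0.98471×0.90113 = 0.325707 + 0.335277 = 0.660984.
Q̄ = (S_0/π) × [bracket] = (1159/π) × 0.660984 = 243.85 W/m².
Daily total = Q̄ × 14.40 h × 3600 s/h = 243.85 × 14.40 × 3600 / 10⁶ = 12.64 MJ/m².

12.6 MJ/m²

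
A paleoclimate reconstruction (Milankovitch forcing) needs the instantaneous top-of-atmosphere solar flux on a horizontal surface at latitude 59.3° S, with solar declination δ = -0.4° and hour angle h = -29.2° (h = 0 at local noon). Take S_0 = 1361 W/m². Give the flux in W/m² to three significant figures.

cos θ_z = sin ϕ sin δ + cos ϕ cos δ cos h = 0.006003 + 0.445653 = 0.451656.
Flux = S_0 · cos θ_z = 1361 × 0.451656 = 614.7 W/m².

615 W/m²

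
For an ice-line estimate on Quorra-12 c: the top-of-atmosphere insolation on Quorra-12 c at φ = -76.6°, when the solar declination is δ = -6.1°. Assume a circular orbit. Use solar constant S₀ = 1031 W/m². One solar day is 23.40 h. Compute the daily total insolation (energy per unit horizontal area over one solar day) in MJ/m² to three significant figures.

11.5 MJ/m²

cos H₀ = −tan(-76.6°) tan(-6.100°) = -0.4486, H₀ = 2.0360 rad.
Bracket: H₀ sin φ sin δ + cos φ cos δ sin H₀ = 2.0360×-0.97278×-0.10626 + 0.23175×0.99434×0.89374 = 0.210456 + 0.205952 = 0.416408.
Q̄ = (S₀/π) × [bracket] = (1031/π) × 0.416408 = 136.66 W/m².
Daily total = Q̄ × 23.40 h × 3600 s/h = 136.66 × 23.40 × 3600 / 10⁶ = 11.51 MJ/m².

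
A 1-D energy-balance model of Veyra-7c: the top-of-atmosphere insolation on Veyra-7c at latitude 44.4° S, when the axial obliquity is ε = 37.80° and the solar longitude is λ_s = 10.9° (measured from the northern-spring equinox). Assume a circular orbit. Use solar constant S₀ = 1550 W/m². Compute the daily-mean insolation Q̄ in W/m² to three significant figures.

Q̄ ≈ 290 W/m²

Solar declination: sin δ = sin ε · sin λ_s = sin 37.80° × sin 10.9° = 0.11590, so δ = +6.655°.
cos H₀ = −tan(-44.4°) tan(+6.655°) = 0.1143, H₀ = 1.4563 rad.
Bracket: H₀ sin φ sin δ + cos φ cos δ sin H₀ = 1.4563×-0.69966×0.11590 + 0.71447×0.99326×0.99345 = -0.118092 + 0.705006 = 0.586914.
Q̄ = (S₀/π) × [bracket] = (1550/π) × 0.586914 = 289.6 W/m².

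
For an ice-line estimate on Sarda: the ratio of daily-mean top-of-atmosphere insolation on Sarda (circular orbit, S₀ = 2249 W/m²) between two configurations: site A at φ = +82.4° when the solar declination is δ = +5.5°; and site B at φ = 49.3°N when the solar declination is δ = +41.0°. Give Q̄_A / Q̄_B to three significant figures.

Q̄_A / Q̄_B ≈ 0.203

— Configuration A (φ=+82.4°):
cos H₀ = −tan(+82.4°) tan(+5.500°) = -0.7217, H₀ = 2.3770 rad.
Bracket: H₀ sin φ sin δ + cos φ cos δ sin H₀ = 2.3770×0.99122×0.09585 + 0.13226×0.99540×0.69226 = 0.225835 + 0.091137 = 0.316972.
Q̄ = (S₀/π) × [bracket] = (2249/π) × 0.316972 = 226.91 W/m².
— Configuration B (φ=+49.3°):
cos H₀ = −tan(+49.3°) tan(+41.000°) = -1.0106 ≤ −1 ⇒ polar day, H₀ = π.
Bracket: H₀ sin φ sin δ + cos φ cos δ sin H₀ = 3.1416×0.75813×0.65606 + 0.65210×0.75471×0.00000 = 1.562565 + 0.000000 = 1.562565.
Q̄ = (S₀/π) × [bracket] = (2249/π) × 1.562565 = 1118.6 W/m².
Ratio Q̄_A / Q̄_B = 226.91 / 1118.6 = 0.2029.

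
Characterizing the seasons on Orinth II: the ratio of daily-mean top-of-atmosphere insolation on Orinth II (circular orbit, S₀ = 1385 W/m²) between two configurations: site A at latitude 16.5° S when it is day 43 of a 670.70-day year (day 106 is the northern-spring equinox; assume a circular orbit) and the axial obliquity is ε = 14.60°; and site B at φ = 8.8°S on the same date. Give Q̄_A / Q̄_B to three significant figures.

— Configuration A (φ=-16.5°):
Solar longitude: λ_s = 360° × (43 − 106)/670.70 = -33.815°, i.e. -33.815° + 360° = 326.185°.
sin δ = sin 14.60° × sin 326.185° = -0.14028, so δ = -8.064°.
cos H₀ = −tan(-16.5°) tan(-8.064°) = -0.0420, H₀ = 1.6128 rad.
Bracket: H₀ sin φ sin δ + cos φ cos δ sin H₀ = 1.6128×-0.28402×-0.14028 + 0.95882×0.99011×0.99912 = 0.064258 + 0.948502 = 1.012760.
Q̄ = (S₀/π) × [bracket] = (1385/π) × 1.012760 = 446.48 W/m².
— Configuration B (φ=-8.8°):
cos H₀ = −tan(-8.8°) tan(-8.064°) = -0.0219, H₀ = 1.5927 rad.
Bracket: H₀ sin φ sin δ + cos φ cos δ sin H₀ = 1.5927×-0.15299×-0.14028 + 0.98823×0.99011×0.99976 = 0.034182 + 0.978222 = 1.012404.
Q̄ = (S₀/π) × [bracket] = (1385/π) × 1.012404 = 446.33 W/m².
Ratio Q̄_A / Q̄_B = 446.48 / 446.33 = 1.000.

Q̄_A / Q̄_B ≈ 1.00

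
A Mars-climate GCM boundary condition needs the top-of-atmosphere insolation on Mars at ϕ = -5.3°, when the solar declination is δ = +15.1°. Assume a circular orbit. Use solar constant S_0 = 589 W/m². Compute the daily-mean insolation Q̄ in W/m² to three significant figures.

cos h₀ = −tan(-5.3°) tan(+15.100°) = 0.0250, h₀ = 1.5458 rad.
Bracket: h₀ sin ϕ sin δ + cos ϕ cos δ sin h₀ = 1.5458×-0.09237×0.26050 + 0.99572×0.96547×0.99969 = -0.037196 + 0.961040 = 0.923844.
Q̄ = (S_0/π) × [bracket] = (589/π) × 0.923844 = 173.2 W/m².

Q̄ ≈ 173 W/m²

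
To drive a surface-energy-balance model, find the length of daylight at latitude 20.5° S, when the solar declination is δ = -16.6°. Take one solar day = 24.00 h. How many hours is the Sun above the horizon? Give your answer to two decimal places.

cos h₀ = −tan ϕ · tan δ = −tan(-20.5°) × tan(-16.600°) = -0.1115, so h₀ = 1.6825 rad = 96.40°.
Daylight = 2h₀/(2π) × 24.00 h = (1.6825/π) × 24.00 = 12.85 h.

12.85 h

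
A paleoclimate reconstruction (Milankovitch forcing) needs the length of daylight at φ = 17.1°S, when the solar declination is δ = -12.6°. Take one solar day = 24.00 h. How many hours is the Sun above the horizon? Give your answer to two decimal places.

cos H₀ = −tan φ · tan δ = −tan(-17.1°) × tan(-12.600°) = -0.0688, so H₀ = 1.6396 rad = 93.94°.
Daylight = 2H₀/(2π) × 24.00 h = (1.6396/π) × 24.00 = 12.53 h.

12.53 h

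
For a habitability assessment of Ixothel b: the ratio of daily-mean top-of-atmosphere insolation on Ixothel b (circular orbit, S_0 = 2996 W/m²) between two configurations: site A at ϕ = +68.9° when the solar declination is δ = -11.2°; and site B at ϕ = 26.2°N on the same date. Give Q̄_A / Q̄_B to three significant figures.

— Configuration A (ϕ=+68.9°):
cos h₀ = −tan(+68.9°) tan(-11.200°) = 0.5131, h₀ = 1.0320 rad.
Bracket: h₀ sin ϕ sin δ + cos ϕ cos δ sin h₀ = 1.0320×0.93295×-0.19423 + 0.36000×0.98096×0.85830 = -0.187005 + 0.303105 = 0.116100.
Q̄ = (S_0/π) × [bracket] = (2996/π) × 0.116100 = 110.72 W/m².
— Configuration B (ϕ=+26.2°):
cos h₀ = −tan(+26.2°) tan(-11.200°) = 0.0974, h₀ = 1.4732 rad.
Bracket: h₀ sin ϕ sin δ + cos ϕ cos δ sin h₀ = 1.4732×0.44151×-0.19423 + 0.89726×0.98096×0.99524 = -0.126334 + 0.875987 = 0.749653.
Q̄ = (S_0/π) × [bracket] = (2996/π) × 0.749653 = 714.91 W/m².
Ratio Q̄_A / Q̄_B = 110.72 / 714.91 = 0.1549.

Q̄_A / Q̄_B ≈ 0.155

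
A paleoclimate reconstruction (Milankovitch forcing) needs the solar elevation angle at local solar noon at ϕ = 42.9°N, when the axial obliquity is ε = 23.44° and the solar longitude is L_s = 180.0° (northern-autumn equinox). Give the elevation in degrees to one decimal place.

47.1°

Solar declination: sin δ = sin ε · sin L_s = sin 23.44° × sin 180.0° = 0.00000, so δ = +0.000°.
At local noon the hour angle is zero, so the zenith angle equals |ϕ − δ| = |+42.9° − (+0.000°)| = 42.900°.
Elevation = 90° − 42.900° = 47.1°.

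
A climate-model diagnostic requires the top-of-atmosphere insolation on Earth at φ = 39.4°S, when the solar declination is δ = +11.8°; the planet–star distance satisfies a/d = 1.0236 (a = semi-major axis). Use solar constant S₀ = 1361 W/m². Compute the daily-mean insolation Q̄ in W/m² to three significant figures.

cos H₀ = −tan(-39.4°) tan(+11.800°) = 0.1716, H₀ = 1.3983 rad.
Bracket: H₀ sin φ sin δ + cos φ cos δ sin H₀ = 1.3983×-0.63473×0.20450 + 0.77273×0.97887×0.98517 = -0.181503 + 0.745185 = 0.563682.
Inverse-square distance factor (a/d)² = 1.0236² = 1.047757.
Q̄ = (S₀/π) × 1.047757 × [bracket] = (1361/π) × 1.047757 × 0.563682 = 255.9 W/m².

Q̄ ≈ 256 W/m²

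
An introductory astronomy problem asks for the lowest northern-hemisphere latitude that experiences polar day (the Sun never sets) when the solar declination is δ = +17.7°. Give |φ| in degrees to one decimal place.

Polar day requires cos H₀ = −tan φ tan δ ≤ −1, i.e. tan φ tan δ ≥ 1.
The boundary is |tan φ| · |tan δ| = 1, so |φ| = 90° − |δ| = 90° − 17.7° = 72.3° in the northern hemisphere.

|φ| = 72.3°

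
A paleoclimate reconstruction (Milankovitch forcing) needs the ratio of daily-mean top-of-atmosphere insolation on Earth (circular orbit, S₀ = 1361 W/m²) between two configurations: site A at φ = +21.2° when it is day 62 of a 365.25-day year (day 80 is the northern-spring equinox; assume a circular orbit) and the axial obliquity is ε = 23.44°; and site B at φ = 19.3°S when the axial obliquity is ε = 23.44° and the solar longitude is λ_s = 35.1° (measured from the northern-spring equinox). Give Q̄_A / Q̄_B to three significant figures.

— Configuration A (φ=+21.2°):
Solar longitude: λ_s = 360° × (62 − 80)/365.25 = -17.741°, i.e. -17.741° + 360° = 342.259°.
sin δ = sin 23.44° × sin 342.259° = -0.12121, so δ = -6.962°.
cos H₀ = −tan(+21.2°) tan(-6.962°) = 0.0474, H₀ = 1.5234 rad.
Bracket: H₀ sin φ sin δ + cos φ cos δ sin H₀ = 1.5234×0.36162×-0.12121 + 0.93232×0.99263×0.99888 = -0.066774 + 0.924412 = 0.857638.
Q̄ = (S₀/π) × [bracket] = (1361/π) × 0.857638 = 371.55 W/m².
— Configuration B (φ=-19.3°):
Solar declination: sin δ = sin ε · sin λ_s = sin 23.44° × sin 35.1° = 0.22873, so δ = +13.222°.
cos H₀ = −tan(-19.3°) tan(+13.222°) = 0.0823, H₀ = 1.4884 rad.
Bracket: H₀ sin φ sin δ + cos φ cos δ sin H₀ = 1.4884×-0.33051×0.22873 + 0.94380×0.97349×0.99661 = -0.112519 + 0.915665 = 0.803146.
Q̄ = (S₀/π) × [bracket] = (1361/π) × 0.803146 = 347.94 W/m².
Ratio Q̄_A / Q̄_B = 371.55 / 347.94 = 1.068.

Q̄_A / Q̄_B ≈ 1.07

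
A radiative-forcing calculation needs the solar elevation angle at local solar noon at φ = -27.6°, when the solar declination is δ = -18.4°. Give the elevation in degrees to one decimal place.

80.8°

At local noon the hour angle is zero, so the zenith angle equals |φ − δ| = |-27.6° − (-18.400°)| = 9.200°.
Elevation = 90° − 9.200° = 80.8°.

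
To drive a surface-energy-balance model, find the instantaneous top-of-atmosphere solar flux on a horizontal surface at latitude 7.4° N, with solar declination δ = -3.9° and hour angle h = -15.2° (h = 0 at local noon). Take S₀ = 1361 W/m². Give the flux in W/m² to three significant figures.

1.29e+03 W/m²

cos θ_z = sin φ sin δ + cos φ cos δ cos h = -0.008760 + 0.954763 = 0.946003.
Flux = S₀ · cos θ_z = 1361 × 0.946003 = 1288 W/m².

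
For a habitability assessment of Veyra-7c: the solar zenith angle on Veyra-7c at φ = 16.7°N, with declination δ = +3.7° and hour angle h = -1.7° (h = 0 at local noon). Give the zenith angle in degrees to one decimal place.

θ_z = 13.1°

cos θ_z = sin φ sin δ + cos φ cos δ cos h = 0.018544 + 0.955405 = 0.973949.
θ_z = arccos(0.973949) = 13.1°.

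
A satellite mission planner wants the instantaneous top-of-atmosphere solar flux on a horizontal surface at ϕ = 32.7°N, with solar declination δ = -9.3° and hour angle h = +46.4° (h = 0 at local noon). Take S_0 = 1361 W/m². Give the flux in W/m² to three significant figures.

661 W/m²

cos θ_z = sin ϕ sin δ + cos ϕ cos δ cos h = -0.087305 + 0.572694 = 0.485389.
Flux = S_0 · cos θ_z = 1361 × 0.485389 = 660.6 W/m².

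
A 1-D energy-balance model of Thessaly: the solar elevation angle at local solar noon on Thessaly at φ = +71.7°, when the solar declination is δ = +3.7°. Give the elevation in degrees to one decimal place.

22.0°

At local noon the hour angle is zero, so the zenith angle equals |φ − δ| = |+71.7° − (+3.700°)| = 68.000°.
Elevation = 90° − 68.000° = 22.0°.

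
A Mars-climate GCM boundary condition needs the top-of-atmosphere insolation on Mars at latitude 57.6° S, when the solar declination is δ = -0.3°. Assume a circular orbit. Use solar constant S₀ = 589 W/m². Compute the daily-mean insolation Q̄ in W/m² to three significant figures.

cos H₀ = −tan(-57.6°) tan(-0.300°) = -0.0083, H₀ = 1.5790 rad.
Bracket: H₀ sin φ sin δ + cos φ cos δ sin H₀ = 1.5790×-0.84433×-0.00524 + 0.53583×0.99999×0.99997 = 0.006986 + 0.535809 = 0.542795.
Q̄ = (S₀/π) × [bracket] = (589/π) × 0.542795 = 101.8 W/m².

Q̄ ≈ 102 W/m²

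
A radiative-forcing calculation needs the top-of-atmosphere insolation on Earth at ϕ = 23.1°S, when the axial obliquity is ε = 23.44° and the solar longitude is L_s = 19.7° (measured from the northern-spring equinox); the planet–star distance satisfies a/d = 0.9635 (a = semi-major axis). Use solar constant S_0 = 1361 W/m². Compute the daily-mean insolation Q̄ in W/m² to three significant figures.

Q̄ ≈ 334 W/m²

Solar declination: sin δ = sin ε · sin L_s = sin 23.44° × sin 19.7° = 0.13409, so δ = +7.706°.
cos h₀ = −tan(-23.1°) tan(+7.706°) = 0.0577, h₀ = 1.5130 rad.
Bracket: h₀ sin ϕ sin δ + cos ϕ cos δ sin h₀ = 1.5130×-0.39234×0.13409 + 0.91982×0.99097×0.99833 = -0.079597 + 0.909992 = 0.830395.
Inverse-square distance factor (a/d)² = 0.9635² = 0.928332.
Q̄ = (S_0/π) × 0.928332 × [bracket] = (1361/π) × 0.928332 × 0.830395 = 334.0 W/m².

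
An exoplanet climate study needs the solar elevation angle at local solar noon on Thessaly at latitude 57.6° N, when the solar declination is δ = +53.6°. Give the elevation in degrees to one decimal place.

86.0°

At local noon the hour angle is zero, so the zenith angle equals |φ − δ| = |+57.6° − (+53.600°)| = 4.000°.
Elevation = 90° − 4.000° = 86.0°.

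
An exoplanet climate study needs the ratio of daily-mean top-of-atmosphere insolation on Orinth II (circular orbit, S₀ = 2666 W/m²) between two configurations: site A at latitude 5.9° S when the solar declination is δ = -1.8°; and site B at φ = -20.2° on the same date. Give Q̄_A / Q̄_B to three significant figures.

— Configuration A (φ=-5.9°):
cos H₀ = −tan(-5.9°) tan(-1.800°) = -0.0032, H₀ = 1.5740 rad.
Bracket: H₀ sin φ sin δ + cos φ cos δ sin H₀ = 1.5740×-0.10279×-0.03141 + 0.99470×0.99951×0.99999 = 0.005082 + 0.994203 = 0.999285.
Q̄ = (S₀/π) × [bracket] = (2666/π) × 0.999285 = 848.01 W/m².
— Configuration B (φ=-20.2°):
cos H₀ = −tan(-20.2°) tan(-1.800°) = -0.0116, H₀ = 1.5824 rad.
Bracket: H₀ sin φ sin δ + cos φ cos δ sin H₀ = 1.5824×-0.34530×-0.03141 + 0.93849×0.99951×0.99993 = 0.017163 + 0.937964 = 0.955127.
Q̄ = (S₀/π) × [bracket] = (2666/π) × 0.955127 = 810.53 W/m².
Ratio Q̄_A / Q̄_B = 848.01 / 810.53 = 1.046.

Q̄_A / Q̄_B ≈ 1.05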